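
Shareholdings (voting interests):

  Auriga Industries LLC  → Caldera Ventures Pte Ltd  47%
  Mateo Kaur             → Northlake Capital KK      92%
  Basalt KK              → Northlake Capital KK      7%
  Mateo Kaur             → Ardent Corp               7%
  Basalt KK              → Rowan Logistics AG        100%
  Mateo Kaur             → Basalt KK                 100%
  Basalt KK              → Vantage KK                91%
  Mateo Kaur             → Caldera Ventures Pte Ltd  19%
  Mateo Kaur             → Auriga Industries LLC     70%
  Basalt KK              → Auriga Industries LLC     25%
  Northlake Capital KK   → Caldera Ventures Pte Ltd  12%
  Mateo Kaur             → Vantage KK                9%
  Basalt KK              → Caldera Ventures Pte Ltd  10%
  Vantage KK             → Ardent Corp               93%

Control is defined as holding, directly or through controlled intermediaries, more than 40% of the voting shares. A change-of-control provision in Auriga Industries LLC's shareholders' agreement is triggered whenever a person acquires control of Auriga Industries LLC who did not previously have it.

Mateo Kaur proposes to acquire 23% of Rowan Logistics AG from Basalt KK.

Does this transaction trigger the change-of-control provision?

The purchase adds only to Mateo's holdings (Basalt's stake shrinks), so Mateo is the only person who could newly come to control Auriga.
Mateo holds 100% of Basalt, so Mateo controls Basalt.
Mateo and Basalt together hold 70% + 25% = 95% of Auriga, so Mateo controls Auriga.
So Mateo already controls Auriga before the transaction.
After the purchase, Mateo holds 23% of Rowan directly, and Basalt's stake falls to 77%.
Mateo controlled Auriga already, so this is not a new person acquiring control; every other person's position is unchanged or reduced.
No new person acquires control, so the clause is not triggered.

No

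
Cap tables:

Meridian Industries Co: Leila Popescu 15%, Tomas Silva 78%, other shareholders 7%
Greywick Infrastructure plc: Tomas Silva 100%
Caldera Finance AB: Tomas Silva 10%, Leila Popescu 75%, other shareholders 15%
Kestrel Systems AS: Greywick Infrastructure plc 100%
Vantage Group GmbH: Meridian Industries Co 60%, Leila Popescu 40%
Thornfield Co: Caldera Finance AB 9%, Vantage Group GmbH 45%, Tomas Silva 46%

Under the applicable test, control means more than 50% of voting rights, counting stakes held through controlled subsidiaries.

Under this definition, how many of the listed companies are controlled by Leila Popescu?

Leila holds 75% of Caldera, so Leila controls Caldera.
No other company's threshold is met.
Leila controls 1 company.

1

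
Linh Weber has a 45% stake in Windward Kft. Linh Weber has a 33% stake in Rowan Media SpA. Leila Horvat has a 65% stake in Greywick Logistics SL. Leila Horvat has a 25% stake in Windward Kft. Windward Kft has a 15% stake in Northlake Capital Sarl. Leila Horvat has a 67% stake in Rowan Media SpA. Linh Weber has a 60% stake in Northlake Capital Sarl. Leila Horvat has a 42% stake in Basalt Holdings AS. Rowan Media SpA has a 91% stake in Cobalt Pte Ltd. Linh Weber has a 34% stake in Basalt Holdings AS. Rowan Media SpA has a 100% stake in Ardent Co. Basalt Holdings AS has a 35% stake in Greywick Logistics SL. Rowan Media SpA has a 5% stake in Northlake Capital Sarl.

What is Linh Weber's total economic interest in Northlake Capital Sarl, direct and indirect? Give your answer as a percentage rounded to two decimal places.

68.40%

Linh reaches Northlake along 3 paths.
Via Rowan: 33% × 5% = 1.65%.
Via Windward: 45% × 15% = 6.75%.
Direct stake: 60% = 60%.
Total: 1.65% + 6.75% + 60% = 68.4%.
Rounded: 68.40%.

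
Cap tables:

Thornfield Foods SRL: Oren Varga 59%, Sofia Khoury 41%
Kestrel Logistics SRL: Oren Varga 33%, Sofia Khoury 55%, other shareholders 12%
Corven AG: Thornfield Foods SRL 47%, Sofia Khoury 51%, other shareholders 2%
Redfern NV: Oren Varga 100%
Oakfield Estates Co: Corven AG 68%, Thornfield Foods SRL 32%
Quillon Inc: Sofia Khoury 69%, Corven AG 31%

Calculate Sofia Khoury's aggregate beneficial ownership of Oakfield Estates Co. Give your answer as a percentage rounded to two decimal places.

Sofia reaches Oakfield along 3 paths.
Via Thornfield → Corven: 41% × 47% × 68% = 13.1036%.
Via Corven: 51% × 68% = 34.68%.
Via Thornfield: 41% × 32% = 13.12%.
Total: 13.1036% + 34.68% + 13.12% = 60.9036%.
Rounded: 60.90%.

60.90%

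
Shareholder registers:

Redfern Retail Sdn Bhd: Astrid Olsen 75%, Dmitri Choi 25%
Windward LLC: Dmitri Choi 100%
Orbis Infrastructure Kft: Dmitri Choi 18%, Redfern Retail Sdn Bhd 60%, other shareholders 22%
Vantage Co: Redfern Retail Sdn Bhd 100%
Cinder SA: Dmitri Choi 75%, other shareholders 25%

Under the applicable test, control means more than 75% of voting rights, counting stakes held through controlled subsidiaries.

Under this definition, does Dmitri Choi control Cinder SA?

Dmitri holds 100% of Windward, so Dmitri controls Windward.
In Cinder, Dmitri's side holds only 75%, not > 75%.
So Dmitri does not control Cinder.

No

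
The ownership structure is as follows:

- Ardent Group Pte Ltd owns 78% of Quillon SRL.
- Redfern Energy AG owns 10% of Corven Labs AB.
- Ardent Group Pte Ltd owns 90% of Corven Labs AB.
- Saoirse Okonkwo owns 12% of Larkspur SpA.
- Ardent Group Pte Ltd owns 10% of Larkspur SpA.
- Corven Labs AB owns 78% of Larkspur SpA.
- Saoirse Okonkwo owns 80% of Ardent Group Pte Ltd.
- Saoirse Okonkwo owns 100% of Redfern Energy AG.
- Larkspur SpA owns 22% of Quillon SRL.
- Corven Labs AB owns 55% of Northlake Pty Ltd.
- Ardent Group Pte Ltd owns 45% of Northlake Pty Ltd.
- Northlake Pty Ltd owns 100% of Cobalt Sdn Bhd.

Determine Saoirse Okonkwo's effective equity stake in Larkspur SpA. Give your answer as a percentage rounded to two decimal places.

83.96%

Saoirse reaches Larkspur along 4 paths.
Direct stake: 12% = 12%.
Via Redfern → Corven: 100% × 10% × 78% = 7.8%.
Via Ardent → Corven: 80% × 90% × 78% = 56.16%.
Via Ardent: 80% × 10% = 8%.
Total: 12% + 7.8% + 56.16% + 8% = 83.96%.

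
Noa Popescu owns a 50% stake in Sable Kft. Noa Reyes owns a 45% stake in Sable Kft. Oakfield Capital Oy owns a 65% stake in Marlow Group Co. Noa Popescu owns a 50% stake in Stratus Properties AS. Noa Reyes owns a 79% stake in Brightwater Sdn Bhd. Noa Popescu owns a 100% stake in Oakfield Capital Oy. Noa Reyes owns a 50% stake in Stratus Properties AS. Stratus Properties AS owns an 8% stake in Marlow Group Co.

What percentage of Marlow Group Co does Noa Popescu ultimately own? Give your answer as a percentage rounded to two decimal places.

69.00%

Noa Popescu reaches Marlow along 2 paths.
Via Oakfield: 100% × 65% = 65%.
Via Stratus: 50% × 8% = 4%.
Total: 65% + 4% = 69%.
Rounded: 69.00%.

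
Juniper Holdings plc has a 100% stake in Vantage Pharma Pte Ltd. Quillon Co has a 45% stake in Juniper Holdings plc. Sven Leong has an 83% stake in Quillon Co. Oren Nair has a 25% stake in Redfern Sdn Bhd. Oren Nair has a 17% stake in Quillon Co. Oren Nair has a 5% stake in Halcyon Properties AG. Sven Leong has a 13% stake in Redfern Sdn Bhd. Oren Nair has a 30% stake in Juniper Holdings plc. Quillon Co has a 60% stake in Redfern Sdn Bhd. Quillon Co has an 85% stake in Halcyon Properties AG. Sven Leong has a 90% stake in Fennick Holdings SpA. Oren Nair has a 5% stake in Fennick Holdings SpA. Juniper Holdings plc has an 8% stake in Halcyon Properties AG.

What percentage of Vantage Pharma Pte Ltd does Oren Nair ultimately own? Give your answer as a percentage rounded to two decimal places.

37.65%

Oren reaches Vantage along 2 paths.
Via Quillon → Juniper: 17% × 45% × 100% = 7.65%.
Via Juniper: 30% × 100% = 30%.
Total: 7.65% + 30% = 37.65%.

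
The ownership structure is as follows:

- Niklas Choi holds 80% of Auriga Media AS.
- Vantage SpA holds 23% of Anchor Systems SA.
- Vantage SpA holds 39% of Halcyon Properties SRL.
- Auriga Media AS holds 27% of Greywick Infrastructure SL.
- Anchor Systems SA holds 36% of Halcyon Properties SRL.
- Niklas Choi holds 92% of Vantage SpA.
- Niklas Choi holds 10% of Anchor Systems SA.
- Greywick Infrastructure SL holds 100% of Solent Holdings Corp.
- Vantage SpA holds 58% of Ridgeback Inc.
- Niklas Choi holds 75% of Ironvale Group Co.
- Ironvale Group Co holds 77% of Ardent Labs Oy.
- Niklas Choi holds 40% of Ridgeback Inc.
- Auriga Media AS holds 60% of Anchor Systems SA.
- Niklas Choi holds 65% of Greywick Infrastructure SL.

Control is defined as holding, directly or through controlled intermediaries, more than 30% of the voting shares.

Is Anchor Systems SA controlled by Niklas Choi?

Yes

Niklas holds 80% of Auriga, so Niklas controls Auriga.
Niklas holds 92% of Vantage, so Niklas controls Vantage.
Vantage and Auriga and Niklas together hold 23% + 60% + 10% = 93% of Anchor, so Niklas controls Anchor.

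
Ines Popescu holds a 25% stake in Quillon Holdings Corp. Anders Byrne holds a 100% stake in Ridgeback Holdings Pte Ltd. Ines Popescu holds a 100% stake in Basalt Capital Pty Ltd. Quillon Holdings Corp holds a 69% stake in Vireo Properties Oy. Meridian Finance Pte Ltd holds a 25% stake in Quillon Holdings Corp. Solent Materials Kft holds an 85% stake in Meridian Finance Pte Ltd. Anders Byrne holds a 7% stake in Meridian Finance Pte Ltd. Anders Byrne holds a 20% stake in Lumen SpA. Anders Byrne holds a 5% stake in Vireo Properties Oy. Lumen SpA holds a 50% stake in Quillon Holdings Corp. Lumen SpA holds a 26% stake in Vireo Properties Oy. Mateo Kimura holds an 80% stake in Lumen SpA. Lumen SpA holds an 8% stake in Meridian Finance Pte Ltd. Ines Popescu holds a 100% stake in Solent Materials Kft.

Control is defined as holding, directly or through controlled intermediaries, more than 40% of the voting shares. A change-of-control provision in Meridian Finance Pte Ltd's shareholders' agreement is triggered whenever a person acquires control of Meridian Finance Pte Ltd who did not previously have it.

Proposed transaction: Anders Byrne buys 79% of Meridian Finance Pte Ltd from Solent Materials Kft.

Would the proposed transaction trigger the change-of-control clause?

Yes

The purchase adds only to Anders's holdings (Solent's stake shrinks), so Anders is the only person who could newly come to control Meridian.
Anders holds 100% of Ridgeback, so Anders controls Ridgeback.
In Meridian, Anders's side holds only 7%, not > 40%.
So before the transaction, Anders does not control Meridian.
After the purchase, Anders's direct stake in Meridian rises to 7% + 79% = 86%, and Solent's stake falls to 6%.
Anders holds 86% of Meridian, so Anders controls Meridian.
Anders did not control Meridian before and does after, so the clause is triggered.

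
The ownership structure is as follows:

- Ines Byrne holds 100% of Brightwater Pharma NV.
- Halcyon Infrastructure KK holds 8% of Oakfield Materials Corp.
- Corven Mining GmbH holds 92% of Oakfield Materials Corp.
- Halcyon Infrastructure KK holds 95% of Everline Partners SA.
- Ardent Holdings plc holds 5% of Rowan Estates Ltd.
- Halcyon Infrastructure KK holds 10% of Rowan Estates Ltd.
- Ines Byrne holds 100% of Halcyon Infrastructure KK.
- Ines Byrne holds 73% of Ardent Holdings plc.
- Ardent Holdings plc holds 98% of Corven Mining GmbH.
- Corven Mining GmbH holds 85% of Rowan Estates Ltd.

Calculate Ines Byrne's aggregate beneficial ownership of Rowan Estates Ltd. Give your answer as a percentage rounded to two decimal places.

Ines reaches Rowan along 3 paths.
Via Ardent → Corven: 73% × 98% × 85% = 60.809%.
Via Ardent: 73% × 5% = 3.65%.
Via Halcyon: 100% × 10% = 10%.
Total: 60.809% + 3.65% + 10% = 74.459%.
Rounded: 74.46%.

74.46%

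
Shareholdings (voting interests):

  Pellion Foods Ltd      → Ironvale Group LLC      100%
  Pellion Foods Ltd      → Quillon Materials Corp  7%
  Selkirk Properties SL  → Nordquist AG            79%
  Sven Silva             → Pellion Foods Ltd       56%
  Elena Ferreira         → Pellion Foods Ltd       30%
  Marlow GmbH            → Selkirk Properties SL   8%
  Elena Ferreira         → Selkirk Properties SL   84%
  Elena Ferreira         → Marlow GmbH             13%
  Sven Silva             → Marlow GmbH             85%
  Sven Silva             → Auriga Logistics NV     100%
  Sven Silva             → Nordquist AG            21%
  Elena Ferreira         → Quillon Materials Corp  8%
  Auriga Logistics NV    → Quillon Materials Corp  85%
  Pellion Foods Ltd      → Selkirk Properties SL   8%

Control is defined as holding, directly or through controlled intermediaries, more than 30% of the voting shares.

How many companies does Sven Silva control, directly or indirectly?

Sven holds 56% of Pellion, so Sven controls Pellion.
Sven holds 100% of Auriga, so Sven controls Auriga.
Sven holds 85% of Marlow, so Sven controls Marlow.
Auriga and Pellion together hold 85% + 7% = 92% of Quillon, so Sven controls Quillon.
Pellion holds 100% of Ironvale, so Sven controls Ironvale.
No other company's threshold is met.
Sven controls 5 companies.

5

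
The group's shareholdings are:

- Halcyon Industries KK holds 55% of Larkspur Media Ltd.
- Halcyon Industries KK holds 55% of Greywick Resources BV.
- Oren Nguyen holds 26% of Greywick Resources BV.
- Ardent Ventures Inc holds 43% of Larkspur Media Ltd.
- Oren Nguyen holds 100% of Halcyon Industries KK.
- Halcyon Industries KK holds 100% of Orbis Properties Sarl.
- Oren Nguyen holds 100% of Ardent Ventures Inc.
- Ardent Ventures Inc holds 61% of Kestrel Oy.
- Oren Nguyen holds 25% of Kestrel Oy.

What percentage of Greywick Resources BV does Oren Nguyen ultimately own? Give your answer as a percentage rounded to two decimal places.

Oren reaches Greywick along 2 paths.
Via Halcyon: 100% × 55% = 55%.
Direct stake: 26% = 26%.
Total: 55% + 26% = 81%.
Rounded: 81.00%.

81.00%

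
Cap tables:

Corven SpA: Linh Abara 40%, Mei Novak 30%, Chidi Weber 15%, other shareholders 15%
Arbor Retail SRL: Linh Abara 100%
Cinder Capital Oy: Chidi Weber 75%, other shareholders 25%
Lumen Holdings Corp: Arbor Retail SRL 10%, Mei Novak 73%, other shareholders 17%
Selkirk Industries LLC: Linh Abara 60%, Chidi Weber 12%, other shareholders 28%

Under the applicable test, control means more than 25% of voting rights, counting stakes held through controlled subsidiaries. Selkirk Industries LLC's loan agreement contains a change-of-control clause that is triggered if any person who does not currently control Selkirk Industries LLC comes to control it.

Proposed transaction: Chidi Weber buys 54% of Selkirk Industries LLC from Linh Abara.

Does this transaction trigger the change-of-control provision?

The purchase adds only to Chidi's holdings (Linh's stake shrinks), so Chidi is the only person who could newly come to control Selkirk.
Chidi holds 75% of Cinder, so Chidi controls Cinder.
In Selkirk, Chidi's side holds only 12%, not > 25%.
So before the transaction, Chidi does not control Selkirk.
After the purchase, Chidi's direct stake in Selkirk rises to 12% + 54% = 66%, and Linh's stake falls to 6%.
Chidi holds 66% of Selkirk, so Chidi controls Selkirk.
Chidi did not control Selkirk before and does after, so the clause is triggered.

Yes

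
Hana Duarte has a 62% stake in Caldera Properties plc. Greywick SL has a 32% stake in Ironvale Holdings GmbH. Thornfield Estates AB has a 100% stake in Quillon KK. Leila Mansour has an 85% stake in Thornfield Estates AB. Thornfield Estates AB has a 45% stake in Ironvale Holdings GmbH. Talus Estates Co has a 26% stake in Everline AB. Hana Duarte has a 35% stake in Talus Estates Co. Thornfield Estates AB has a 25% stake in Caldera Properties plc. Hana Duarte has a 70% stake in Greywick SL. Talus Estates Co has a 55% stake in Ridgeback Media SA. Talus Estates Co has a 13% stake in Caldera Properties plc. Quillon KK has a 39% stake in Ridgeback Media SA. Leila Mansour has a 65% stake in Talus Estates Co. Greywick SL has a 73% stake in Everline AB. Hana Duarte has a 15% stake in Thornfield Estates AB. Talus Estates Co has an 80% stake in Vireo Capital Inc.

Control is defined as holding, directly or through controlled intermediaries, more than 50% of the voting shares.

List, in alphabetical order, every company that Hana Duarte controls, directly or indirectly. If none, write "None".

Hana holds 70% of Greywick, so Hana controls Greywick.
Hana holds 62% of Caldera, so Hana controls Caldera.
Greywick holds 73% of Everline, so Hana controls Everline.
No other company's threshold is met.

Caldera Properties plc, Everline AB, Greywick SL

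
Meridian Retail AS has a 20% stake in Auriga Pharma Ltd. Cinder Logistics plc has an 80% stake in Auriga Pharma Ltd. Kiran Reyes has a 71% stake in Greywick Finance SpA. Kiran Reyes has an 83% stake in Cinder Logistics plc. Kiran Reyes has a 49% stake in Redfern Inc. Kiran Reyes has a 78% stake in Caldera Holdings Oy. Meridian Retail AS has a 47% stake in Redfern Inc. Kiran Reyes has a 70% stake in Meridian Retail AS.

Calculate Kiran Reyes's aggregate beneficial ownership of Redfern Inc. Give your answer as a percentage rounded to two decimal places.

Kiran reaches Redfern along 2 paths.
Direct stake: 49% = 49%.
Via Meridian: 70% × 47% = 32.9%.
Total: 49% + 32.9% = 81.9%.
Rounded: 81.90%.

81.90%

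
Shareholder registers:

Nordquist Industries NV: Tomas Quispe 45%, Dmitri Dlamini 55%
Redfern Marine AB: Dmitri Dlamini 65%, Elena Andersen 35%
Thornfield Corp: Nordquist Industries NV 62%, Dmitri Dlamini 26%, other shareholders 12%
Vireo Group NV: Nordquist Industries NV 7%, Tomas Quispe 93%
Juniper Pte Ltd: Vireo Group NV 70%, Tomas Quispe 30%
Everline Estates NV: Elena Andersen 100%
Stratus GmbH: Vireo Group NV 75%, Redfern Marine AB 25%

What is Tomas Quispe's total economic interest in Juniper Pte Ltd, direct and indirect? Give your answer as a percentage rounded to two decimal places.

97.31%

Tomas reaches Juniper along 3 paths.
Via Nordquist → Vireo: 45% × 7% × 70% = 2.205%.
Via Vireo: 93% × 70% = 65.1%.
Direct stake: 30% = 30%.
Total: 2.205% + 65.1% + 30% = 97.305%.
Rounded: 97.31%.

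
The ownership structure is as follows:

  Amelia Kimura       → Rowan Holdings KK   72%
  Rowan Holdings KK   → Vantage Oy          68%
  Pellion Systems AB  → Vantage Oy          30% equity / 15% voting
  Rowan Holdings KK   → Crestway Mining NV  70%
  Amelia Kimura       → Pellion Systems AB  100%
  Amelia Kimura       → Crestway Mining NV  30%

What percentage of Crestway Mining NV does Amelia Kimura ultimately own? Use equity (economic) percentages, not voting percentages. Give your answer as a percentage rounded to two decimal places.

Amelia reaches Crestway along 2 paths.
Direct stake: 30% = 30%.
Via Rowan: 72% × 70% = 50.4%.
Total: 30% + 50.4% = 80.4%.
Rounded: 80.40%.

80.40%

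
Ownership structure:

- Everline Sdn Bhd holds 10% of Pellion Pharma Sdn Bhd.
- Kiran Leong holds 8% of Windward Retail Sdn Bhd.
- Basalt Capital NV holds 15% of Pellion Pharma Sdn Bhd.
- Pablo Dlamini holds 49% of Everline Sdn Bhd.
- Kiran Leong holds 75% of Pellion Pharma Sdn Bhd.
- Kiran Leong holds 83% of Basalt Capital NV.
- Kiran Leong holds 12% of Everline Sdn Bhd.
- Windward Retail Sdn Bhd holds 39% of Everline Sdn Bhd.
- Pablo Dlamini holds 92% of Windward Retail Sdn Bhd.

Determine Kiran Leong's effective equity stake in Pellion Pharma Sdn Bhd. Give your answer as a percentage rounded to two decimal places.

Kiran reaches Pellion along 4 paths.
Direct stake: 75% = 75%.
Via Basalt: 83% × 15% = 12.45%.
Via Windward → Everline: 8% × 39% × 10% = 0.312%.
Via Everline: 12% × 10% = 1.2%.
Total: 75% + 12.45% + 0.312% + 1.2% = 88.962%.
Rounded: 88.96%.

88.96%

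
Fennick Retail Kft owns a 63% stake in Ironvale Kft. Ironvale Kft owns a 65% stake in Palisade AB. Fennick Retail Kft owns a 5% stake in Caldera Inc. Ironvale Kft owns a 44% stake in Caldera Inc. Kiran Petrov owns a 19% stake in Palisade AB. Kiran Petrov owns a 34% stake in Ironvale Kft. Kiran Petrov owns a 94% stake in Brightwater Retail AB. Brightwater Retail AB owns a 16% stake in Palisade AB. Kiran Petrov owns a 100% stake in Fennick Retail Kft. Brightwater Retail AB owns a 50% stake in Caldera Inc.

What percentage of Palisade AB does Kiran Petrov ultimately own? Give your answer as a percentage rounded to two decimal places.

Kiran reaches Palisade along 4 paths.
Direct stake: 19% = 19%.
Via Ironvale: 34% × 65% = 22.1%.
Via Fennick → Ironvale: 100% × 63% × 65% = 40.95%.
Via Brightwater: 94% × 16% = 15.04%.
Total: 19% + 22.1% + 40.95% + 15.04% = 97.09%.

97.09%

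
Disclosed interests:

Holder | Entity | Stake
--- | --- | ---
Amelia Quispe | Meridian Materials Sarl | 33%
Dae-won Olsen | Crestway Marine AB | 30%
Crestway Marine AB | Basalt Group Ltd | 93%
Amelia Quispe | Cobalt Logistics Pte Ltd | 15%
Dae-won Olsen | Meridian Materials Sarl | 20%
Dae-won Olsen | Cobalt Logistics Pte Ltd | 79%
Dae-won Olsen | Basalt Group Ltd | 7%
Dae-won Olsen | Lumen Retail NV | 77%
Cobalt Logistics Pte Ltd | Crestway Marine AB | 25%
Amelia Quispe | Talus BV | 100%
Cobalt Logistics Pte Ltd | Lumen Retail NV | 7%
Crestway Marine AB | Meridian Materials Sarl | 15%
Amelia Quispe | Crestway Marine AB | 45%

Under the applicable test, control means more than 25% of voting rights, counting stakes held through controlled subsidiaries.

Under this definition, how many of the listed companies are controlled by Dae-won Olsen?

Dae-won holds 79% of Cobalt, so Dae-won controls Cobalt.
Dae-won and Cobalt together hold 30% + 25% = 55% of Crestway, so Dae-won controls Crestway.
Crestway and Dae-won together hold 15% + 20% = 35% of Meridian, so Dae-won controls Meridian.
Dae-won and Cobalt together hold 77% + 7% = 84% of Lumen, so Dae-won controls Lumen.
Crestway and Dae-won together hold 93% + 7% = 100% of Basalt, so Dae-won controls Basalt.
No other company's threshold is met.
Dae-won controls 5 companies.

5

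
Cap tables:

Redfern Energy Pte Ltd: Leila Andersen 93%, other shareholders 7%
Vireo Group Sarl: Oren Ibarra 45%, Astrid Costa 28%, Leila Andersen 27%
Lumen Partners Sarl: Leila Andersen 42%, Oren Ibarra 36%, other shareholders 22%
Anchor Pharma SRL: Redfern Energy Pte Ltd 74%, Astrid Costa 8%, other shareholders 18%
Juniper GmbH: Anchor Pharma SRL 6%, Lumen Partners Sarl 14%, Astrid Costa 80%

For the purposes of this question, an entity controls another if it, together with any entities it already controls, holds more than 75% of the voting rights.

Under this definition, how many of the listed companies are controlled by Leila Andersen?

Leila holds 93% of Redfern, so Leila controls Redfern.
No other company's threshold is met.
Leila controls 1 company.

1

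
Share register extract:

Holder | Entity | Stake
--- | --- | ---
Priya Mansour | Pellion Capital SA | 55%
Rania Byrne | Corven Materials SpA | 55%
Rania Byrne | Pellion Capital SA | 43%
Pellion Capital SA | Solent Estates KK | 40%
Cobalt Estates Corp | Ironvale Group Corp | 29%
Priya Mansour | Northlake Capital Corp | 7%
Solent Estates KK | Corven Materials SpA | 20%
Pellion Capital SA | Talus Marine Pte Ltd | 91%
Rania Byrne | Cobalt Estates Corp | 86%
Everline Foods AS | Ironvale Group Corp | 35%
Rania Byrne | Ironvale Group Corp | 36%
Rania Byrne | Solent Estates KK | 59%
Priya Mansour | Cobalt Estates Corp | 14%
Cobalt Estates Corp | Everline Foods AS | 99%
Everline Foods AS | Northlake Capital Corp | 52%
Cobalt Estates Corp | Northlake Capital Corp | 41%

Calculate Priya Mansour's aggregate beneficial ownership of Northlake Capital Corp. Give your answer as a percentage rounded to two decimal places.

19.95%

Priya reaches Northlake along 3 paths.
Via Cobalt → Everline: 14% × 99% × 52% = 7.2072%.
Direct stake: 7% = 7%.
Via Cobalt: 14% × 41% = 5.74%.
Total: 7.2072% + 7% + 5.74% = 19.9472%.
Rounded: 19.95%.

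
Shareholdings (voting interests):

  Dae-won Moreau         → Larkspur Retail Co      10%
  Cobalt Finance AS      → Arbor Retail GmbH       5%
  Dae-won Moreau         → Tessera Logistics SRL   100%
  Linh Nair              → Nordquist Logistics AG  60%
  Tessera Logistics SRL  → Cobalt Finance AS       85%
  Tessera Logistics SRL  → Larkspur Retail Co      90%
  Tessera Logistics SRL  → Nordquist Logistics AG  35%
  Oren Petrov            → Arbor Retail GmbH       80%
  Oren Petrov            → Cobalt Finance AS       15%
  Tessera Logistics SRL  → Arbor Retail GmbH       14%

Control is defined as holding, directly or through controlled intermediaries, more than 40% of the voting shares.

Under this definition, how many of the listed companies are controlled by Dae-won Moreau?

3

Dae-won holds 100% of Tessera, so Dae-won controls Tessera.
Tessera holds 85% of Cobalt, so Dae-won controls Cobalt.
Dae-won and Tessera together hold 10% + 90% = 100% of Larkspur, so Dae-won controls Larkspur.
No other company's threshold is met.
Dae-won controls 3 companies.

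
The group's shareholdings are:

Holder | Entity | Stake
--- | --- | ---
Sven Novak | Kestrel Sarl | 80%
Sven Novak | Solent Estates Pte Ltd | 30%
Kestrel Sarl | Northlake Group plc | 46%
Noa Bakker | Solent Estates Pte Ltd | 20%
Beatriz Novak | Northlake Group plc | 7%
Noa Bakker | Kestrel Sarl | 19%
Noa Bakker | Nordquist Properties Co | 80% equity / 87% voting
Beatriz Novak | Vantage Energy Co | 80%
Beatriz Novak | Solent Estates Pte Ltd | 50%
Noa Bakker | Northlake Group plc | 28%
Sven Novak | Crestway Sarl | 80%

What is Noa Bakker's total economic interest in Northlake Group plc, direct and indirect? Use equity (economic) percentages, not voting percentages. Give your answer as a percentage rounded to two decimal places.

Noa reaches Northlake along 2 paths.
Via Kestrel: 19% × 46% = 8.74%.
Direct stake: 28% = 28%.
Total: 8.74% + 28% = 36.74%.

36.74%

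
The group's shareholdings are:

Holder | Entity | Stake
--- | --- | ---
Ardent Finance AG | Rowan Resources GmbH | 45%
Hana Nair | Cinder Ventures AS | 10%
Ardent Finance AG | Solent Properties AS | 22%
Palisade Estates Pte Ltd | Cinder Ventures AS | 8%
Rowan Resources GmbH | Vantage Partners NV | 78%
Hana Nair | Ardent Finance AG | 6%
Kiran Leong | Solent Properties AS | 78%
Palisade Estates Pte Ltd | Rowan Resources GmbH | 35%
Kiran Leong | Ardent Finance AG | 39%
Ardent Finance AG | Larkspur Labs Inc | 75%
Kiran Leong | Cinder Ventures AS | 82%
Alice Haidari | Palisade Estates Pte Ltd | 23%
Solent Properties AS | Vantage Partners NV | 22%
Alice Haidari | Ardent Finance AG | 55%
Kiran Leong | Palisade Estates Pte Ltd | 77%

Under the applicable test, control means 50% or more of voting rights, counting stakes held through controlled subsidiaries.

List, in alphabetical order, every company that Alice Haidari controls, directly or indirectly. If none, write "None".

Ardent Finance AG, Larkspur Labs Inc

Alice holds 55% of Ardent, so Alice controls Ardent.
Ardent holds 75% of Larkspur, so Alice controls Larkspur.
No other company's threshold is met.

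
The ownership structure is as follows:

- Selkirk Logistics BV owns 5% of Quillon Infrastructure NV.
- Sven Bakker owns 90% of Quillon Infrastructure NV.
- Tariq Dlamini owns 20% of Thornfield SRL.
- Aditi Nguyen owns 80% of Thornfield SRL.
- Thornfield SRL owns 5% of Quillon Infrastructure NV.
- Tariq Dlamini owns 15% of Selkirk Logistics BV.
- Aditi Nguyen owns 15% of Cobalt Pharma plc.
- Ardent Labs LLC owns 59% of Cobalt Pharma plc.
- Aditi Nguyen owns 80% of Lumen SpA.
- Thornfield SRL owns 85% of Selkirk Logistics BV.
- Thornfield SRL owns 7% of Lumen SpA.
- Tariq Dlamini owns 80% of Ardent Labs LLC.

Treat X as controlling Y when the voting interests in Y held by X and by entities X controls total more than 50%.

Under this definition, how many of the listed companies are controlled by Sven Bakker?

Sven holds 90% of Quillon, so Sven controls Quillon.
No other company's threshold is met.
Sven controls 1 company.

1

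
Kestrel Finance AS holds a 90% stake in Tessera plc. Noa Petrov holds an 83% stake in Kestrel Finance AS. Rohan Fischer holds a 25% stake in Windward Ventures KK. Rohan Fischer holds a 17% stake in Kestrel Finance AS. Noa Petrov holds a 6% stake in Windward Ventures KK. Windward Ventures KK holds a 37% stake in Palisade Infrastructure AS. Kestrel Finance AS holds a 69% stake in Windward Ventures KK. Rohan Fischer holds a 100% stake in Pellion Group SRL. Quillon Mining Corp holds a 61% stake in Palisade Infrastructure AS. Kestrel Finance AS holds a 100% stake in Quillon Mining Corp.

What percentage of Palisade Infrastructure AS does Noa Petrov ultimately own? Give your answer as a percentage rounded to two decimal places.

74.04%

Noa reaches Palisade along 3 paths.
Via Windward: 6% × 37% = 2.22%.
Via Kestrel → Windward: 83% × 69% × 37% = 21.1899%.
Via Kestrel → Quillon: 83% × 100% × 61% = 50.63%.
Total: 2.22% + 21.1899% + 50.63% = 74.0399%.
Rounded: 74.04%.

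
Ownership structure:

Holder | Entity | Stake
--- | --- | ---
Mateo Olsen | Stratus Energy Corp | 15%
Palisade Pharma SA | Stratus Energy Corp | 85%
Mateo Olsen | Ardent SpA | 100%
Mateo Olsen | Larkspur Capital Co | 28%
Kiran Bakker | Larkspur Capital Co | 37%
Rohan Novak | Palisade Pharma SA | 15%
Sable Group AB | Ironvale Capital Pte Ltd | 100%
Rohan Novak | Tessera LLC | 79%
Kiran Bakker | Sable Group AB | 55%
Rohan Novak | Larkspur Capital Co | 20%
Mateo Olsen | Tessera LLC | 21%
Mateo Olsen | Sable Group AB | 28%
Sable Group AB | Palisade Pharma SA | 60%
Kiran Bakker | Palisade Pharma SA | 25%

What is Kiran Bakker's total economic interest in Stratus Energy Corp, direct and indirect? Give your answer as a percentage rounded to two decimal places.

Kiran reaches Stratus along 2 paths.
Via Sable → Palisade: 55% × 60% × 85% = 28.05%.
Via Palisade: 25% × 85% = 21.25%.
Total: 28.05% + 21.25% = 49.3%.
Rounded: 49.30%.

49.30%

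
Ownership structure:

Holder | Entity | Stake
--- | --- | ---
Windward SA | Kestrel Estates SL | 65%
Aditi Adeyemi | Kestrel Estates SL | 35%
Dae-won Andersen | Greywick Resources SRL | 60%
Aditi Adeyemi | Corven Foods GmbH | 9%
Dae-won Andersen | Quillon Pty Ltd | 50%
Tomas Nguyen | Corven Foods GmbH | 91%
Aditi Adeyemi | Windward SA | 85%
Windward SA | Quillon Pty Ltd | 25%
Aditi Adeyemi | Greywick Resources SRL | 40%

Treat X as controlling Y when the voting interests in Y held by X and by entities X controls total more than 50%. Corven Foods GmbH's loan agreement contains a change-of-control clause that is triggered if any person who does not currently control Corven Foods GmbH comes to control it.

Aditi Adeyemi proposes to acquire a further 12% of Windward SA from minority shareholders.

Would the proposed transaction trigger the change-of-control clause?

No

The purchase changes only Aditi's holdings, so Aditi is the only person who could newly come to control Corven.
Aditi holds 85% of Windward, so Aditi controls Windward.
Aditi and Windward together hold 35% + 65% = 100% of Kestrel, so Aditi controls Kestrel.
In Corven, Aditi's side holds only 9%, not > 50%.
So before the transaction, Aditi does not control Corven.
After the purchase, Aditi's direct stake in Windward rises to 85% + 12% = 97%.
Aditi holds 97% of Windward, so Aditi controls Windward.
After the transaction, Aditi's side holds 9% of Corven, not > 50%, so Aditi still does not control Corven.
No new person acquires control, so the clause is not triggered.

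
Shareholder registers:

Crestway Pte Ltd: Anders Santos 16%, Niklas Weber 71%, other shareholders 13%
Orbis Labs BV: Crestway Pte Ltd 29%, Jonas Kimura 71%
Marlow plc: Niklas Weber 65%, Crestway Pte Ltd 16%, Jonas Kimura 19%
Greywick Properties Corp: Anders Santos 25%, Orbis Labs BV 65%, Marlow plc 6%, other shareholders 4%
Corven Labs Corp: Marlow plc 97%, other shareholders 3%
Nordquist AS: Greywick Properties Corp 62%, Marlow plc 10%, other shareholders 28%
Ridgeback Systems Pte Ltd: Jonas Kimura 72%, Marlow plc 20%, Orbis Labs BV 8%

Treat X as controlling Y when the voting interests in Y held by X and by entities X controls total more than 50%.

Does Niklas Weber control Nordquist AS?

Niklas holds 71% of Crestway, so Niklas controls Crestway.
Niklas and Crestway together hold 65% + 16% = 81% of Marlow, so Niklas controls Marlow.
Marlow holds 97% of Corven, so Niklas controls Corven.
In Nordquist, Niklas's side holds only 10%, not > 50%.
So Niklas does not control Nordquist.

No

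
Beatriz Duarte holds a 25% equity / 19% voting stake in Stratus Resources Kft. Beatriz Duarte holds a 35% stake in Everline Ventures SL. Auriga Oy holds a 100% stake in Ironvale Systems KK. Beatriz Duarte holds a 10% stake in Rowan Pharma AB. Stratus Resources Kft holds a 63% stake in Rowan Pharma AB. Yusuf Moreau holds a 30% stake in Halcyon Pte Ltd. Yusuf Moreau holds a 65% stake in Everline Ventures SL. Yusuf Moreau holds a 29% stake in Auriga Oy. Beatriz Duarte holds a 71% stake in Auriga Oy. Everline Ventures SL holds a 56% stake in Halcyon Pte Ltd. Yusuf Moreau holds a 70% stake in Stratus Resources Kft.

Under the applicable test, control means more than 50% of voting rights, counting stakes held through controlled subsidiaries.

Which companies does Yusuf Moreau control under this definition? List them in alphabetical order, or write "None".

Everline Ventures SL, Halcyon Pte Ltd, Rowan Pharma AB, Stratus Resources Kft

Yusuf holds 70% of Stratus, so Yusuf controls Stratus.
Yusuf holds 65% of Everline, so Yusuf controls Everline.
Stratus holds 63% of Rowan, so Yusuf controls Rowan.
Everline and Yusuf together hold 56% + 30% = 86% of Halcyon, so Yusuf controls Halcyon.
No other company's threshold is met.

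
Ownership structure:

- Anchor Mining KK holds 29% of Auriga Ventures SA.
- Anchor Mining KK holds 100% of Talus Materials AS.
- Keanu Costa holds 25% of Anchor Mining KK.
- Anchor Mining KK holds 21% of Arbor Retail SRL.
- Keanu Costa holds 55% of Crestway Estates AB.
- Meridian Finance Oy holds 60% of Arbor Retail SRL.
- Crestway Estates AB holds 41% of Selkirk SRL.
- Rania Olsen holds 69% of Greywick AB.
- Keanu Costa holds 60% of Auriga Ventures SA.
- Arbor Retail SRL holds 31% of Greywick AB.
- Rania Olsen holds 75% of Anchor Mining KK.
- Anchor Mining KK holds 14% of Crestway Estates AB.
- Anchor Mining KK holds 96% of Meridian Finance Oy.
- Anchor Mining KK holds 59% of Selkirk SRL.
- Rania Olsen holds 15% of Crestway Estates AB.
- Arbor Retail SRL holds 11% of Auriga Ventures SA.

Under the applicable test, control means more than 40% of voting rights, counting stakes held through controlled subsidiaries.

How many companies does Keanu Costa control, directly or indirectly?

Keanu holds 55% of Crestway, so Keanu controls Crestway.
Crestway holds 41% of Selkirk, so Keanu controls Selkirk.
Keanu holds 60% of Auriga, so Keanu controls Auriga.
No other company's threshold is met.
Keanu controls 3 companies.

3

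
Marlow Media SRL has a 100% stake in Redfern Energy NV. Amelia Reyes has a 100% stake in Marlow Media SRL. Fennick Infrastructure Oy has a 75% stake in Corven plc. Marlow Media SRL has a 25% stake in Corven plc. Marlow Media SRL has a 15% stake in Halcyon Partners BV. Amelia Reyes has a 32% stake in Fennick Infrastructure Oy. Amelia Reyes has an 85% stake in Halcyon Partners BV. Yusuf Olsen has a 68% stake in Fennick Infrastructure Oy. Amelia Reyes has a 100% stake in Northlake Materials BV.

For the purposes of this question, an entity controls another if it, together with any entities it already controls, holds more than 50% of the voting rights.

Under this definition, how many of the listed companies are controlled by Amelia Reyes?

Amelia holds 100% of Marlow, so Amelia controls Marlow.
Amelia and Marlow together hold 85% + 15% = 100% of Halcyon, so Amelia controls Halcyon.
Amelia holds 100% of Northlake, so Amelia controls Northlake.
Marlow holds 100% of Redfern, so Amelia controls Redfern.
No other company's threshold is met.
Amelia controls 4 companies.

4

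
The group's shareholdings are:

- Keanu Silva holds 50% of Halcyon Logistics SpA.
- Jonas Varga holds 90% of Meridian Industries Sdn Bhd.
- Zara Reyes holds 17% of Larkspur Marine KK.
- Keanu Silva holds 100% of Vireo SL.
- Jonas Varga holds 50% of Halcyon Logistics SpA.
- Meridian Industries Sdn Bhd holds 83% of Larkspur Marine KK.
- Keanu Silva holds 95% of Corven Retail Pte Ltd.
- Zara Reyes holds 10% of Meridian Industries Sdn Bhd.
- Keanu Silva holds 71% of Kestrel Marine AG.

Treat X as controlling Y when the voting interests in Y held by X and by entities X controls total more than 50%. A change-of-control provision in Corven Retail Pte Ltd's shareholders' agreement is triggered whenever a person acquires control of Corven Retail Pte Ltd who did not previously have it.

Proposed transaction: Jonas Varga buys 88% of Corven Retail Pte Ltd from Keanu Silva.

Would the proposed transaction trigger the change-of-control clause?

Yes

The purchase adds only to Jonas's holdings (Keanu's stake shrinks), so Jonas is the only person who could newly come to control Corven.
Jonas holds 90% of Meridian, so Jonas controls Meridian.
Meridian holds 83% of Larkspur, so Jonas controls Larkspur.
Neither Jonas nor any entity Jonas controls holds any voting interest in Corven.
So before the transaction, Jonas does not control Corven.
After the purchase, Jonas holds 88% of Corven directly, and Keanu's stake falls to 7%.
Jonas holds 88% of Corven, so Jonas controls Corven.
Jonas did not control Corven before and does after, so the clause is triggered.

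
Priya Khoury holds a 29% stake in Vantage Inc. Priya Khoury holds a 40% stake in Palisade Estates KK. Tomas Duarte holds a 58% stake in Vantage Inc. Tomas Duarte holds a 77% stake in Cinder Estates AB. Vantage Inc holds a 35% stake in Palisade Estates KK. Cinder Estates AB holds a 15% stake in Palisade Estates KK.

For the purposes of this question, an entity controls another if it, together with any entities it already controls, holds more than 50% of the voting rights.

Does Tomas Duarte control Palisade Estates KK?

No

Tomas holds 58% of Vantage, so Tomas controls Vantage.
Tomas holds 77% of Cinder, so Tomas controls Cinder.
In Palisade, Tomas's side holds only 15% + 35% = 50%, not > 50%.
So Tomas does not control Palisade.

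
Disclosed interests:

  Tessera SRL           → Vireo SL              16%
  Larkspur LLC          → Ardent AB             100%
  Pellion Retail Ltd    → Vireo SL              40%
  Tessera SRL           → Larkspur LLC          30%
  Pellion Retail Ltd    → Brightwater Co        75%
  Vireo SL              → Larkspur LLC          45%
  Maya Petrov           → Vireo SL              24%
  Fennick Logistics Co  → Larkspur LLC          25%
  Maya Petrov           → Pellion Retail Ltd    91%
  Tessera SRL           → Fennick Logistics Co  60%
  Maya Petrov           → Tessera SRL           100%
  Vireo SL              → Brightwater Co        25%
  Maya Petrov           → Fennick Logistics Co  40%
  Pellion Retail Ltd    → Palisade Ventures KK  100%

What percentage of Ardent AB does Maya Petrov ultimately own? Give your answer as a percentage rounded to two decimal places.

89.38%

Maya reaches Ardent along 6 paths.
Via Fennick → Larkspur: 40% × 25% × 100% = 10%.
Via Tessera → Fennick → Larkspur: 100% × 60% × 25% × 100% = 15%.
Via Tessera → Larkspur: 100% × 30% × 100% = 30%.
Via Vireo → Larkspur: 24% × 45% × 100% = 10.8%.
Via Pellion → Vireo → Larkspur: 91% × 40% × 45% × 100% = 16.38%.
Via Tessera → Vireo → Larkspur: 100% × 16% × 45% × 100% = 7.2%.
Total: 10% + 15% + 30% + 10.8% + 16.38% + 7.2% = 89.38%.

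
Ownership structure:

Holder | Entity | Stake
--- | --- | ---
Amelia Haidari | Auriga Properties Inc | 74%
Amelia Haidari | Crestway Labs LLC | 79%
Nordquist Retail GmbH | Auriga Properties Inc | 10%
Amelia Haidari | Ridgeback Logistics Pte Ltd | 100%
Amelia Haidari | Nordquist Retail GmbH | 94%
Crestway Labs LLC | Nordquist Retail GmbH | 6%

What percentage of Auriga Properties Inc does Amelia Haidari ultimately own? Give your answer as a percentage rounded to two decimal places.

Amelia reaches Auriga along 3 paths.
Direct stake: 74% = 74%.
Via Crestway → Nordquist: 79% × 6% × 10% = 0.474%.
Via Nordquist: 94% × 10% = 9.4%.
Total: 74% + 0.474% + 9.4% = 83.874%.
Rounded: 83.87%.

83.87%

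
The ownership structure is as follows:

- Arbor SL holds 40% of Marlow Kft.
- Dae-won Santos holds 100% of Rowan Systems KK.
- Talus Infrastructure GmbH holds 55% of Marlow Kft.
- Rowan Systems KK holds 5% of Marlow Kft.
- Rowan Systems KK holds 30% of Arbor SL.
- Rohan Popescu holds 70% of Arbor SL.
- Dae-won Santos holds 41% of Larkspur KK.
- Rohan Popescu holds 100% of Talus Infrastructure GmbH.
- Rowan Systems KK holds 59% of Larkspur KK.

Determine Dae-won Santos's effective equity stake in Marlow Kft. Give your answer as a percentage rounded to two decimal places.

17.00%

Dae-won reaches Marlow along 2 paths.
Via Rowan → Arbor: 100% × 30% × 40% = 12%.
Via Rowan: 100% × 5% = 5%.
Total: 12% + 5% = 17%.
Rounded: 17.00%.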